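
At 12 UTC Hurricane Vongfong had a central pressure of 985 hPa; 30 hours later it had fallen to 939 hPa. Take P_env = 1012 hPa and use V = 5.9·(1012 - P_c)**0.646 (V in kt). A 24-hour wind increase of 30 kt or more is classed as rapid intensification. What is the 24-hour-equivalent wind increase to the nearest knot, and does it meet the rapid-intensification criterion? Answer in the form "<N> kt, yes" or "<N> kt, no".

V₁: ΔP = 27, V ≈ 5.9 × 27^0.646 ≈ 49.60 kt.
V₂: ΔP = 73, V ≈ 5.9 × 73^0.646 ≈ 94.31 kt.
ΔV over 30 h = 44.71 kt → 24 h equivalent = 44.71 × 24/30 ≈ 35.77 kt.
36 kt ≥ 30 kt ⇒ rapid intensification.

36 kt, yes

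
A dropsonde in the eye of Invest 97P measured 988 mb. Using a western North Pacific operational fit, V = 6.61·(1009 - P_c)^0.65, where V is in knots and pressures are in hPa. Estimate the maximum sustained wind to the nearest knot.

48 kt

ΔP = 1009 − 988 = 21 mb.
21^0.65 ≈ 7.235.
V ≈ 6.61 × 7.235 ≈ 47.8 kt.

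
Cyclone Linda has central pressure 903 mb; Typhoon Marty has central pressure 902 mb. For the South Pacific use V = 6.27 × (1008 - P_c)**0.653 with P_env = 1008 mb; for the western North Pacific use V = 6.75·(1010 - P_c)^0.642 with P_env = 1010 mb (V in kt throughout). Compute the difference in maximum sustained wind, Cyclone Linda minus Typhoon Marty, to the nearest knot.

Cyclone Linda: ΔP = 105; V ≈ 6.27 × 105^0.653 ≈ 130.95 kt.
Typhoon Marty: ΔP = 108; V ≈ 6.75 × 108^0.642 ≈ 136.38 kt.
Difference ≈ 130.95 − 136.38 = -5.43 → -5 kt.

-5 kt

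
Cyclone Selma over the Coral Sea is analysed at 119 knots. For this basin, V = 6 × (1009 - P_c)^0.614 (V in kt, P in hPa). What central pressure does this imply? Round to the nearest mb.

879 mb

ΔP = (V / 6)^(1/0.614) = (119/6)^1.629.
119/6 = 19.833; 19.833^1.629 ≈ 129.72 mb.
P_c = 1009 − 129.72 = 879.28 ≈ 879 mb.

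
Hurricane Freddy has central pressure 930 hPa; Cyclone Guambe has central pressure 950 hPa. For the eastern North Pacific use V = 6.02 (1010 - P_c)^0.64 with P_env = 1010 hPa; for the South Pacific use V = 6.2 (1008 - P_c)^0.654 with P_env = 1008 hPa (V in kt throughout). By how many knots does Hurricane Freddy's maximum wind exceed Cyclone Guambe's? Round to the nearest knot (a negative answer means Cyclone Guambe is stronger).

Hurricane Freddy: ΔP = 80; V ≈ 6.02 × 80^0.64 ≈ 99.44 kt.
Cyclone Guambe: ΔP = 58; V ≈ 6.2 × 58^0.654 ≈ 88.24 kt.
Difference ≈ 99.44 − 88.24 = 11.20 → 11 kt.

11 kt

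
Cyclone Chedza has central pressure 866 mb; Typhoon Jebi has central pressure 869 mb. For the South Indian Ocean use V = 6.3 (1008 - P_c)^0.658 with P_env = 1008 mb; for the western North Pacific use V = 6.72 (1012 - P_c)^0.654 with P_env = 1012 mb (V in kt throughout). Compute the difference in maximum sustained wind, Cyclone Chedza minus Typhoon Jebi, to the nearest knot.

Cyclone Chedza: ΔP = 142; V ≈ 6.3 × 142^0.658 ≈ 164.27 kt.
Typhoon Jebi: ΔP = 143; V ≈ 6.72 × 143^0.654 ≈ 172.57 kt.
Difference ≈ 164.27 − 172.57 = -8.30 → -8 kt.

-8 kt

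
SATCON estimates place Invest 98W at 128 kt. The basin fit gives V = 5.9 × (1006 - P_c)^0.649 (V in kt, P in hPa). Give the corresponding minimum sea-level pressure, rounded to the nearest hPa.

891 hPa

ΔP = (V / 5.9)^(1/0.649) = (128/5.9)^1.541.
128/5.9 = 21.695; 21.695^1.541 ≈ 114.58 hPa.
P_c = 1006 − 114.58 = 891.42 ≈ 891 hPa.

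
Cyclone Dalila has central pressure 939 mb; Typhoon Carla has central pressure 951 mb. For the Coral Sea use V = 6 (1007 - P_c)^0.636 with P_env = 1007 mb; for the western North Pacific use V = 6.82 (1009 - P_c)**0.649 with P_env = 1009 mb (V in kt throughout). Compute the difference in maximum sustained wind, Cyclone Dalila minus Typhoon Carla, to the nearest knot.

-7 kt

Cyclone Dalila: ΔP = 68; V ≈ 6 × 68^0.636 ≈ 87.83 kt.
Typhoon Carla: ΔP = 58; V ≈ 6.82 × 58^0.649 ≈ 95.12 kt.
Difference ≈ 87.83 − 95.12 = -7.29 → -7 kt.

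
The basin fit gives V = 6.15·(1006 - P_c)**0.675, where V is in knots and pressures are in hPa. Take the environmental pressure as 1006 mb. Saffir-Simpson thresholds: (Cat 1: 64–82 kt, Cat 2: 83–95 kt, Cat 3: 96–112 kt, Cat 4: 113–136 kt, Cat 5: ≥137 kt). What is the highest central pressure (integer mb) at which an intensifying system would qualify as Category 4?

Category 4 begins at V = 113 kt.
Required ΔP = (113/6.15)^(1/0.675) = 18.374^1.481 ≈ 74.63 mb.
P_c ≤ 1006 − 74.63 = 931.37, so the highest integer P_c is 931 mb.

931 mb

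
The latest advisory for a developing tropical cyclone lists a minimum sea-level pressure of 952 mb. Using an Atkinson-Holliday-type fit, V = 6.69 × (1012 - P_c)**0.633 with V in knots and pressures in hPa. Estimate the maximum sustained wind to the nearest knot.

89 kt

ΔP = 1012 − 952 = 60 mb.
60^0.633 ≈ 13.353.
V ≈ 6.69 × 13.353 ≈ 89.3 kt.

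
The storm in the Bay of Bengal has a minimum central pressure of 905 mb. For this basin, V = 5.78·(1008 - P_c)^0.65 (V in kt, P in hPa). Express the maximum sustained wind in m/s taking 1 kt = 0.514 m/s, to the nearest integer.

ΔP = 1008 − 905 = 103 mb.
V ≈ 5.78 × 103^0.65 = 5.78 × 20.340 ≈ 117.563 kt.
117.563 × 0.514 ≈ 60.43 m/s → 60 m/s.

60 m/s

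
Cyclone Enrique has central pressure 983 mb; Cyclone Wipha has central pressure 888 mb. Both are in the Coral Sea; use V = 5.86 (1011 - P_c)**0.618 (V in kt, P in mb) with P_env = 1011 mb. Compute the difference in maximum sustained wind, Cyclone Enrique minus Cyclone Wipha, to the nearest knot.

Cyclone Enrique: ΔP = 28; V ≈ 5.86 × 28^0.618 ≈ 45.95 kt.
Cyclone Wipha: ΔP = 123; V ≈ 5.86 × 123^0.618 ≈ 114.67 kt.
Difference ≈ 45.95 − 114.67 = -68.72 → -69 kt.

-69 kt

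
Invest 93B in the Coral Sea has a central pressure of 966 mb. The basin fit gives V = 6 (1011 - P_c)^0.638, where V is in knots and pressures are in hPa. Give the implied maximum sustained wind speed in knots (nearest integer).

68 kt

ΔP = 1011 − 966 = 45 mb.
45^0.638 ≈ 11.344.
V ≈ 6 × 11.344 ≈ 68.1 kt.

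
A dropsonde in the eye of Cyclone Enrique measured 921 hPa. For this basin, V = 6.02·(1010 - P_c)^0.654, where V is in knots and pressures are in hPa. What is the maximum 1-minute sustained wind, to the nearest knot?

113 kt

ΔP = 1010 − 921 = 89 hPa.
89^0.654 ≈ 18.832.
V ≈ 6.02 × 18.832 ≈ 113.4 kt.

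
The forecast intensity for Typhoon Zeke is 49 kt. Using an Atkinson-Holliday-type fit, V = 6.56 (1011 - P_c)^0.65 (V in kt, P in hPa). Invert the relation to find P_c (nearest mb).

989 mb

ΔP = (V / 6.56)^(1/0.65) = (49/6.56)^1.538.
49/6.56 = 7.470; 7.470^1.538 ≈ 22.06 mb.
P_c = 1011 − 22.06 = 988.94 ≈ 989 mb.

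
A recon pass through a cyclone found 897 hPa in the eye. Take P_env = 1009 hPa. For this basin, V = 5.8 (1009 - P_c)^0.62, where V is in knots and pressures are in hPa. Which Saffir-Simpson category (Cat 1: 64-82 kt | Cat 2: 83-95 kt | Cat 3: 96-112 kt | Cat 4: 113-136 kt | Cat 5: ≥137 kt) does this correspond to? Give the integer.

ΔP = 1009 − 897 = 112 hPa.
V ≈ 5.8 × 112^0.62 = 5.8 × 18.64 ≈ 108 kt.
108 kt falls in the Category 3 band.

3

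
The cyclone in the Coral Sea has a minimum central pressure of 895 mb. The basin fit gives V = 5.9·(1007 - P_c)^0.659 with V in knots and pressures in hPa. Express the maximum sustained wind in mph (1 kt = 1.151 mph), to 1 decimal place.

152.2 mph

ΔP = 1007 − 895 = 112 mb.
V ≈ 5.9 × 112^0.659 = 5.9 × 22.410 ≈ 132.217 kt.
132.217 × 1.151 ≈ 152.18 mph → 152.2 mph.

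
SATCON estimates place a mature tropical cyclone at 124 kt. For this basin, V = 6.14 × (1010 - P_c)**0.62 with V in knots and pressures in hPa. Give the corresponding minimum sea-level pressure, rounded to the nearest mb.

883 mb

ΔP = (V / 6.14)^(1/0.62) = (124/6.14)^1.613.
124/6.14 = 20.195; 20.195^1.613 ≈ 127.42 mb.
P_c = 1010 − 127.42 = 882.58 ≈ 883 mb.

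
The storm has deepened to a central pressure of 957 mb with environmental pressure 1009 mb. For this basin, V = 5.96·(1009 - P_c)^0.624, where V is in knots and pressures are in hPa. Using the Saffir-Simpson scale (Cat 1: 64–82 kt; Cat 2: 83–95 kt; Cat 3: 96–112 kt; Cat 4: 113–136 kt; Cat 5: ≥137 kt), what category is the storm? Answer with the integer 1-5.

1

ΔP = 1009 − 957 = 52 mb.
V ≈ 5.96 × 52^0.624 = 5.96 × 11.77 ≈ 70 kt.
70 kt falls in the Category 1 band.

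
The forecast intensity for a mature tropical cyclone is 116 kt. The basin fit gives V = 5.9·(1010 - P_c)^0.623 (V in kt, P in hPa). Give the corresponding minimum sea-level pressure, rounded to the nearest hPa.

891 hPa

ΔP = (V / 5.9)^(1/0.623) = (116/5.9)^1.605.
116/5.9 = 19.661; 19.661^1.605 ≈ 119.24 hPa.
P_c = 1010 − 119.24 = 890.76 ≈ 891 hPa.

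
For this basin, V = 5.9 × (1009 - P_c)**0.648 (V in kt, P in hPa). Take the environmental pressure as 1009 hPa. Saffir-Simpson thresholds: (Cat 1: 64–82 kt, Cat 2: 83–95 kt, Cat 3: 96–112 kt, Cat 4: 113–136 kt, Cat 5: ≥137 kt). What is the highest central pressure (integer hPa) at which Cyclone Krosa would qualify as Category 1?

969 hPa

Category 1 begins at V = 64 kt.
Required ΔP = (64/5.9)^(1/0.648) = 10.847^1.543 ≈ 39.60 hPa.
P_c ≤ 1009 − 39.60 = 969.40, so the highest integer P_c is 969 hPa.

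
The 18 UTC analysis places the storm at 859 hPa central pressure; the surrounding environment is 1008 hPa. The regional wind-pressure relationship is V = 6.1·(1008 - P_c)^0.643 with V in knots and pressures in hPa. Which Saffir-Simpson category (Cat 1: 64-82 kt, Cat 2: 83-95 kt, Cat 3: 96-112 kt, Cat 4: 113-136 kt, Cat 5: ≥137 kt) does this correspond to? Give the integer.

ΔP = 1008 − 859 = 149 hPa.
V ≈ 6.1 × 149^0.643 = 6.1 × 24.97 ≈ 152 kt.
152 kt falls in the Category 5 band.

5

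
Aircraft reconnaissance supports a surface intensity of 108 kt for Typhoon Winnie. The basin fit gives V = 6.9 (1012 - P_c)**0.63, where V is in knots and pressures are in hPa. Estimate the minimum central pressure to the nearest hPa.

933 hPa

ΔP = (V / 6.9)^(1/0.63) = (108/6.9)^1.587.
108/6.9 = 15.652; 15.652^1.587 ≈ 78.73 hPa.
P_c = 1012 − 78.73 = 933.27 ≈ 933 hPa.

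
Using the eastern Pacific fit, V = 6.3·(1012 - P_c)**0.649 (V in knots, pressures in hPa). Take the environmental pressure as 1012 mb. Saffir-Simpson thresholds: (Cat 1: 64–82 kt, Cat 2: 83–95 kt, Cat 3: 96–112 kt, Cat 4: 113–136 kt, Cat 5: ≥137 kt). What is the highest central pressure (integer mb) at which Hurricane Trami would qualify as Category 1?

976 mb

Category 1 begins at V = 64 kt.
Required ΔP = (64/6.3)^(1/0.649) = 10.159^1.541 ≈ 35.59 mb.
P_c ≤ 1012 − 35.59 = 976.41, so the highest integer P_c is 976 mb.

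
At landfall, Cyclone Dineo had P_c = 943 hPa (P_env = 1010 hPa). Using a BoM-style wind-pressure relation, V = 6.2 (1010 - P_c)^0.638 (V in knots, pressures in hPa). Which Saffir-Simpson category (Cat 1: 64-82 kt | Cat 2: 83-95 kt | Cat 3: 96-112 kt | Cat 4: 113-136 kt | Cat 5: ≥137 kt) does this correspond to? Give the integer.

ΔP = 1010 − 943 = 67 hPa.
V ≈ 6.2 × 67^0.638 = 6.2 × 14.62 ≈ 91 kt.
91 kt falls in the Category 2 band.

2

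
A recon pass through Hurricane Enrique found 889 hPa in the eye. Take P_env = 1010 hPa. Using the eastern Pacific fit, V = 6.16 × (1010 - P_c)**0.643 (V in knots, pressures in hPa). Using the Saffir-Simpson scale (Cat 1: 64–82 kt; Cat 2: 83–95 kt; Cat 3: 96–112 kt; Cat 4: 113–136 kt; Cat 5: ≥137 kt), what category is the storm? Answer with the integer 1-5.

4

ΔP = 1010 − 889 = 121 hPa.
V ≈ 6.16 × 121^0.643 = 6.16 × 21.84 ≈ 135 kt.
135 kt falls in the Category 4 band.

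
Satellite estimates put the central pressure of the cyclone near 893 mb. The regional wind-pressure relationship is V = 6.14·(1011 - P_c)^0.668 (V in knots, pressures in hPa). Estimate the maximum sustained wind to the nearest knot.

ΔP = 1011 − 893 = 118 mb.
118^0.668 ≈ 24.211.
V ≈ 6.14 × 24.211 ≈ 148.7 kt.

149 kt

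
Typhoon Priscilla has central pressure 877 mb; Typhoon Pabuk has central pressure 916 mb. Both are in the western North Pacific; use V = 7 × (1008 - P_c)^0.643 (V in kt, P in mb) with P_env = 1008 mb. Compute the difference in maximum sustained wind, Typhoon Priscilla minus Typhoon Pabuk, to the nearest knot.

Typhoon Priscilla: ΔP = 131; V ≈ 7 × 131^0.643 ≈ 160.88 kt.
Typhoon Pabuk: ΔP = 92; V ≈ 7 × 92^0.643 ≈ 128.18 kt.
Difference ≈ 160.88 − 128.18 = 32.70 → 33 kt.

33 kt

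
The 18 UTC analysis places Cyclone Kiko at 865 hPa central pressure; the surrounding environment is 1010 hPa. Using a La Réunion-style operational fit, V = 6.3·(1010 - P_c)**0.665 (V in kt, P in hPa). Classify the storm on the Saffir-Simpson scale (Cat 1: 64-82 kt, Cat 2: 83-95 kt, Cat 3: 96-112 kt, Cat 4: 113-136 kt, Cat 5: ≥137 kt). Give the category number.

ΔP = 1010 − 865 = 145 hPa.
V ≈ 6.3 × 145^0.665 = 6.3 × 27.37 ≈ 172 kt.
172 kt falls in the Category 5 band.

5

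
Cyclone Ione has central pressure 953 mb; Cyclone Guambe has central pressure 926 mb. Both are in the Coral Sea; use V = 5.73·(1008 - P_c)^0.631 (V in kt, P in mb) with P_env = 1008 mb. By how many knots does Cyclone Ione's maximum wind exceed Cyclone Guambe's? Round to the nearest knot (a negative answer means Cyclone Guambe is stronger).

Cyclone Ione: ΔP = 55; V ≈ 5.73 × 55^0.631 ≈ 71.83 kt.
Cyclone Guambe: ΔP = 82; V ≈ 5.73 × 82^0.631 ≈ 92.42 kt.
Difference ≈ 71.83 − 92.42 = -20.59 → -21 kt.

-21 kt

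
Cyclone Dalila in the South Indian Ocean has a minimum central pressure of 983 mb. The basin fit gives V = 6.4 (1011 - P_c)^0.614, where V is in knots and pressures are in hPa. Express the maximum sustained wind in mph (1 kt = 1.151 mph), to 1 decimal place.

57.0 mph

ΔP = 1011 − 983 = 28 mb.
V ≈ 6.4 × 28^0.614 = 6.4 × 7.737 ≈ 49.515 kt.
49.515 × 1.151 ≈ 56.99 mph → 57.0 mph.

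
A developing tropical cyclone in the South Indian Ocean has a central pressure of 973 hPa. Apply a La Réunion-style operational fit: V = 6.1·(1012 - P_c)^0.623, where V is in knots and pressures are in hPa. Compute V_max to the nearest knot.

ΔP = 1012 − 973 = 39 hPa.
39^0.623 ≈ 9.800.
V ≈ 6.1 × 9.800 ≈ 59.8 kt.

60 kt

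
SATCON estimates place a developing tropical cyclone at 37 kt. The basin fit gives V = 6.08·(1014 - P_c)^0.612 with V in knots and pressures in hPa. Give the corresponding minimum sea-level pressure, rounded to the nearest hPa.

ΔP = (V / 6.08)^(1/0.612) = (37/6.08)^1.634.
37/6.08 = 6.086; 6.086^1.634 ≈ 19.12 hPa.
P_c = 1014 − 19.12 = 994.88 ≈ 995 hPa.

995 hPa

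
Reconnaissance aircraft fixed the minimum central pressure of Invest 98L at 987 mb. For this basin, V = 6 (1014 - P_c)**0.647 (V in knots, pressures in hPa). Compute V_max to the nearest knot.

51 kt

ΔP = 1014 − 987 = 27 mb.
27^0.647 ≈ 8.435.
V ≈ 6 × 8.435 ≈ 50.6 kt.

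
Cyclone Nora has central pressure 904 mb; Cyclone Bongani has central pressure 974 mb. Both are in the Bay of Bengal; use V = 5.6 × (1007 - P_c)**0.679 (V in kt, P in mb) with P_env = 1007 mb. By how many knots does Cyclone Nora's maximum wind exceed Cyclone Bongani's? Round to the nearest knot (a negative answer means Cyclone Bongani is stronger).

70 kt

Cyclone Nora: ΔP = 103; V ≈ 5.6 × 103^0.679 ≈ 130.29 kt.
Cyclone Bongani: ΔP = 33; V ≈ 5.6 × 33^0.679 ≈ 60.15 kt.
Difference ≈ 130.29 − 60.15 = 70.14 → 70 kt.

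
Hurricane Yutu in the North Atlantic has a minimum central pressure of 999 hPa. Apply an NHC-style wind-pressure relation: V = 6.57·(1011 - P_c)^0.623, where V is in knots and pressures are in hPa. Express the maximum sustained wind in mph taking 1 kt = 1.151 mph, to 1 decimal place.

35.6 mph

ΔP = 1011 − 999 = 12 hPa.
V ≈ 6.57 × 12^0.623 = 6.57 × 4.703 ≈ 30.896 kt.
30.896 × 1.151 ≈ 35.56 mph → 35.6 mph.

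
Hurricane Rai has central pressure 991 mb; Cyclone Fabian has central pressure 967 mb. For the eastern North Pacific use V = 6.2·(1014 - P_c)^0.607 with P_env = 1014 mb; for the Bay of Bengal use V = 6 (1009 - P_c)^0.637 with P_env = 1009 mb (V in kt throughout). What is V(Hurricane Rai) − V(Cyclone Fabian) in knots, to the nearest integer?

-23 kt

Hurricane Rai: ΔP = 23; V ≈ 6.2 × 23^0.607 ≈ 41.59 kt.
Cyclone Fabian: ΔP = 42; V ≈ 6 × 42^0.637 ≈ 64.89 kt.
Difference ≈ 41.59 − 64.89 = -23.30 → -23 kt.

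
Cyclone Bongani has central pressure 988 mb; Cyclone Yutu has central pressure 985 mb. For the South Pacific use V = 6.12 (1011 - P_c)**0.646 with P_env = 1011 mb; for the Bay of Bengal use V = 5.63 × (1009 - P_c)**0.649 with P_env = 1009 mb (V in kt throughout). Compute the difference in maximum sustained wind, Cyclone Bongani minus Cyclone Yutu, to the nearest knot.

2 kt

Cyclone Bongani: ΔP = 23; V ≈ 6.12 × 23^0.646 ≈ 46.39 kt.
Cyclone Yutu: ΔP = 24; V ≈ 5.63 × 24^0.649 ≈ 44.29 kt.
Difference ≈ 46.39 − 44.29 = 2.10 → 2 kt.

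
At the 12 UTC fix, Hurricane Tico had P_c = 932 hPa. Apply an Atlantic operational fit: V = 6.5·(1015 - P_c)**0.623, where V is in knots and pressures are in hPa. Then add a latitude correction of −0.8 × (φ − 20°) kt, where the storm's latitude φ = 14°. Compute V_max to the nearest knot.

107 kt

ΔP = 1015 − 932 = 83 hPa.
83^0.623 ≈ 15.689.
V ≈ 6.5 × 15.689 ≈ 102.0 kt.
Latitude correction: −0.8 × (14 − 20) = 4.8 kt.
Corrected V ≈ 106.8 kt → 107 kt.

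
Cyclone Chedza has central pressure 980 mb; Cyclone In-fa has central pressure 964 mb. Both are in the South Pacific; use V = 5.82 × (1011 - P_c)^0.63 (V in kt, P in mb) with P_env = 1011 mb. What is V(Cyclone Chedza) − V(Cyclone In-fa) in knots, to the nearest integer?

Cyclone Chedza: ΔP = 31; V ≈ 5.82 × 31^0.63 ≈ 50.64 kt.
Cyclone In-fa: ΔP = 47; V ≈ 5.82 × 47^0.63 ≈ 65.82 kt.
Difference ≈ 50.64 − 65.82 = -15.18 → -15 kt.

-15 kt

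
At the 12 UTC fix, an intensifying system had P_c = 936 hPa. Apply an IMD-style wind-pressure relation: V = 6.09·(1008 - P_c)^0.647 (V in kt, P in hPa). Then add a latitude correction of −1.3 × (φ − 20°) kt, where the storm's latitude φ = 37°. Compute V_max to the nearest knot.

75 kt

ΔP = 1008 − 936 = 72 hPa.
72^0.647 ≈ 15.911.
V ≈ 6.09 × 15.911 ≈ 96.9 kt.
Latitude correction: −1.3 × (37 − 20) = -22.1 kt.
Corrected V ≈ 74.8 kt → 75 kt.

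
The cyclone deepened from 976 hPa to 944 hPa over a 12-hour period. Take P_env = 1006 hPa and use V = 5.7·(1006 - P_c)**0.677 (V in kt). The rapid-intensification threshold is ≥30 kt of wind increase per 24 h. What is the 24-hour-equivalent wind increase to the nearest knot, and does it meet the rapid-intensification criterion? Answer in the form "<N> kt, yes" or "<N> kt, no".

V₁: ΔP = 30, V ≈ 5.7 × 30^0.677 ≈ 57.00 kt.
V₂: ΔP = 62, V ≈ 5.7 × 62^0.677 ≈ 93.18 kt.
ΔV over 12 h = 36.18 kt → 24 h equivalent = 36.18 × 24/12 ≈ 72.36 kt.
72 kt ≥ 30 kt ⇒ rapid intensification.

72 kt, yes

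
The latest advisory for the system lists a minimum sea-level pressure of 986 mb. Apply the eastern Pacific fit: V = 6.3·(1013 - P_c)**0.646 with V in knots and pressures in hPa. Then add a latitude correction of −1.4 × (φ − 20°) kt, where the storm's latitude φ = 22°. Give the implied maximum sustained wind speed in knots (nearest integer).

50 kt

ΔP = 1013 − 986 = 27 mb.
27^0.646 ≈ 8.407.
V ≈ 6.3 × 8.407 ≈ 53.0 kt.
Latitude correction: −1.4 × (22 − 20) = -2.8 kt.
Corrected V ≈ 50.2 kt → 50 kt.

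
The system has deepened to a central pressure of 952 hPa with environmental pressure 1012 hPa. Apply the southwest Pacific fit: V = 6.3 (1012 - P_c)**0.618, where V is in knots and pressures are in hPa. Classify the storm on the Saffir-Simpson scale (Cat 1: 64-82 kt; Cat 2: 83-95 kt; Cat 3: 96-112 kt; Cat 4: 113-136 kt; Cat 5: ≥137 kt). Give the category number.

ΔP = 1012 − 952 = 60 hPa.
V ≈ 6.3 × 60^0.618 = 6.3 × 12.56 ≈ 79 kt.
79 kt falls in the Category 1 band.

1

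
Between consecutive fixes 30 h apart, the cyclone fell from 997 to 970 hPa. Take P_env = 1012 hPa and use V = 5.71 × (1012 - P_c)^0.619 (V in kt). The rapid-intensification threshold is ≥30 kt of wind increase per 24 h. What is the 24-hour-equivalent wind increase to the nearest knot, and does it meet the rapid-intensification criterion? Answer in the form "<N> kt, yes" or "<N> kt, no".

V₁: ΔP = 15, V ≈ 5.71 × 15^0.619 ≈ 30.52 kt.
V₂: ΔP = 42, V ≈ 5.71 × 42^0.619 ≈ 57.73 kt.
ΔV over 30 h = 27.21 kt → 24 h equivalent = 27.21 × 24/30 ≈ 21.77 kt.
22 kt < 30 kt ⇒ not rapid intensification.

22 kt, no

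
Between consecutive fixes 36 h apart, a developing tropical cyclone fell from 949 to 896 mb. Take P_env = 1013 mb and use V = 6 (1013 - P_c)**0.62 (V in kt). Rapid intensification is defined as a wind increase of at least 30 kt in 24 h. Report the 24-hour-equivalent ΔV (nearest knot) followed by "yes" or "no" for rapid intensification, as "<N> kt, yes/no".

V₁: ΔP = 64, V ≈ 6 × 64^0.62 ≈ 79.06 kt.
V₂: ΔP = 117, V ≈ 6 × 117^0.62 ≈ 114.93 kt.
ΔV over 36 h = 35.87 kt → 24 h equivalent = 35.87 × 24/36 ≈ 23.91 kt.
24 kt < 30 kt ⇒ not rapid intensification.

24 kt, no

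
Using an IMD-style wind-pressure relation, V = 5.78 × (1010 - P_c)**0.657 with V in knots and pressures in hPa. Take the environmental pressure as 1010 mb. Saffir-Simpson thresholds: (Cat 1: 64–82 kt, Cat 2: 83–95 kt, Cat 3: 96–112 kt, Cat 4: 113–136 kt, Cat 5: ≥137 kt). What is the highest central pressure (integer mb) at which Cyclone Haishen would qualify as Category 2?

952 mb

Category 2 begins at V = 83 kt.
Required ΔP = (83/5.78)^(1/0.657) = 14.360^1.522 ≈ 57.71 mb.
P_c ≤ 1010 − 57.71 = 952.29, so the highest integer P_c is 952 mb.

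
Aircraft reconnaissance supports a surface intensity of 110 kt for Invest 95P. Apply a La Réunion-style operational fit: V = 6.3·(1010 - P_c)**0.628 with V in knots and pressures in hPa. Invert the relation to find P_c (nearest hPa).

915 hPa

ΔP = (V / 6.3)^(1/0.628) = (110/6.3)^1.592.
110/6.3 = 17.460; 17.460^1.592 ≈ 95.01 hPa.
P_c = 1010 − 95.01 = 914.99 ≈ 915 hPa.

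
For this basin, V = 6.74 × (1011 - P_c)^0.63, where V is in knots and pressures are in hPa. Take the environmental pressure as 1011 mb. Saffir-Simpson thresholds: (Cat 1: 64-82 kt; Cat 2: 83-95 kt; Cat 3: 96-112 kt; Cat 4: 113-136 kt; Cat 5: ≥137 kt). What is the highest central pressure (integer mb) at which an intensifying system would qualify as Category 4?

923 mb

Category 4 begins at V = 113 kt.
Required ΔP = (113/6.74)^(1/0.63) = 16.766^1.587 ≈ 87.81 mb.
P_c ≤ 1011 − 87.81 = 923.19, so the highest integer P_c is 923 mb.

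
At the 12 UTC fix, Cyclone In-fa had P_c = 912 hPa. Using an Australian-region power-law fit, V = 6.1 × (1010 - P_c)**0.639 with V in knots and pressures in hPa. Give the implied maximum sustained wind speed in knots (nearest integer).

114 kt

ΔP = 1010 − 912 = 98 hPa.
98^0.639 ≈ 18.724.
V ≈ 6.1 × 18.724 ≈ 114.2 kt.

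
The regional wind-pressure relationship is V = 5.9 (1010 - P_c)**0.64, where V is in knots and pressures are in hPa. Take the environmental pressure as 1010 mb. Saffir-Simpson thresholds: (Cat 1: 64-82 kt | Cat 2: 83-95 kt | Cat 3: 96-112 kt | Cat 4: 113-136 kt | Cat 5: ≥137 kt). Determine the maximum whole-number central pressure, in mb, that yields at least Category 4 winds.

Category 4 begins at V = 113 kt.
Required ΔP = (113/5.9)^(1/0.64) = 19.153^1.562 ≈ 100.80 mb.
P_c ≤ 1010 − 100.80 = 909.20, so the highest integer P_c is 909 mb.

909 mb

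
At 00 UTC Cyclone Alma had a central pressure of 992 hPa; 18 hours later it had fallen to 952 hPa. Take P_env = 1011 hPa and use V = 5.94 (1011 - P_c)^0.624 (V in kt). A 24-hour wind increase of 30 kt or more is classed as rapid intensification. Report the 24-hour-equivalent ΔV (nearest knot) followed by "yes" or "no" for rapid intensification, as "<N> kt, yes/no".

51 kt, yes

V₁: ΔP = 19, V ≈ 5.94 × 19^0.624 ≈ 37.30 kt.
V₂: ΔP = 59, V ≈ 5.94 × 59^0.624 ≈ 75.65 kt.
ΔV over 18 h = 38.35 kt → 24 h equivalent = 38.35 × 24/18 ≈ 51.13 kt.
51 kt ≥ 30 kt ⇒ rapid intensification.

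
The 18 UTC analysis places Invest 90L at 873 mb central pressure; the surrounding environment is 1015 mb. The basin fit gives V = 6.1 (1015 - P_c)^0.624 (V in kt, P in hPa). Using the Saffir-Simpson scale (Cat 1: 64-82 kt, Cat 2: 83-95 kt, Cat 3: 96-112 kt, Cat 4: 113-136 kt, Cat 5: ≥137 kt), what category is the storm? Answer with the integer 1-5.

ΔP = 1015 − 873 = 142 mb.
V ≈ 6.1 × 142^0.624 = 6.1 × 22.03 ≈ 134 kt.
134 kt falls in the Category 4 band.

4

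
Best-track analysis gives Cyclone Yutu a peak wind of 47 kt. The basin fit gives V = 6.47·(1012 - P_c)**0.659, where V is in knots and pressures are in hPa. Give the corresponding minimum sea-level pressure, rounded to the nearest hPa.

992 hPa

ΔP = (V / 6.47)^(1/0.659) = (47/6.47)^1.517.
47/6.47 = 7.264; 7.264^1.517 ≈ 20.27 hPa.
P_c = 1012 − 20.27 = 991.73 ≈ 992 hPa.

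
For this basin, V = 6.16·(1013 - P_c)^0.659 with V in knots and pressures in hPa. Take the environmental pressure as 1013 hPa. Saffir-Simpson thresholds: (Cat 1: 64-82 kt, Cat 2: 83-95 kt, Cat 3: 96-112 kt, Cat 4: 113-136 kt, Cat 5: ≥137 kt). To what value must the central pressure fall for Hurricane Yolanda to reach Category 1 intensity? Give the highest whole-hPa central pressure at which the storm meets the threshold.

Category 1 begins at V = 64 kt.
Required ΔP = (64/6.16)^(1/0.659) = 10.390^1.517 ≈ 34.89 hPa.
P_c ≤ 1013 − 34.89 = 978.11, so the highest integer P_c is 978 hPa.

978 hPa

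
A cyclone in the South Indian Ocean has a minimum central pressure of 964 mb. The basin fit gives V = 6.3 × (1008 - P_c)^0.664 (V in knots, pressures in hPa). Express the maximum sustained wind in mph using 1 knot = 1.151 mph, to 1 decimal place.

ΔP = 1008 − 964 = 44 mb.
V ≈ 6.3 × 44^0.664 = 6.3 × 12.338 ≈ 77.731 kt.
77.731 × 1.151 ≈ 89.47 mph → 89.5 mph.

89.5 mph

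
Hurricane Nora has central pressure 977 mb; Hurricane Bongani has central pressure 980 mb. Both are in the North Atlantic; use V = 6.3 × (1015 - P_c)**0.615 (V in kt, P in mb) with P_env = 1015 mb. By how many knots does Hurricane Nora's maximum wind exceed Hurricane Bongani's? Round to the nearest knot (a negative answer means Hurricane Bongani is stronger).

3 kt

Hurricane Nora: ΔP = 38; V ≈ 6.3 × 38^0.615 ≈ 59.01 kt.
Hurricane Bongani: ΔP = 35; V ≈ 6.3 × 35^0.615 ≈ 56.10 kt.
Difference ≈ 59.01 − 56.10 = 2.91 → 3 kt.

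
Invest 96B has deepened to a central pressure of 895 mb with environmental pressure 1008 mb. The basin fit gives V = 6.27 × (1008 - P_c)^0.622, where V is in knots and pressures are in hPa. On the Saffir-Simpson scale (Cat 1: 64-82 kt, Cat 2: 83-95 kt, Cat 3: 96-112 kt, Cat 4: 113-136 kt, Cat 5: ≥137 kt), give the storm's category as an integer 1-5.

4

ΔP = 1008 − 895 = 113 mb.
V ≈ 6.27 × 113^0.622 = 6.27 × 18.92 ≈ 119 kt.
119 kt falls in the Category 4 band.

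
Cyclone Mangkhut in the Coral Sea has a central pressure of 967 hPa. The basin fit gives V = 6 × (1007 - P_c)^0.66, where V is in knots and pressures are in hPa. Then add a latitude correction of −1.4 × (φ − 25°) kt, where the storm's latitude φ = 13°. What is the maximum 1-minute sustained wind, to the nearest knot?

85 kt

ΔP = 1007 − 967 = 40 hPa.
40^0.66 ≈ 11.412.
V ≈ 6 × 11.412 ≈ 68.5 kt.
Latitude correction: −1.4 × (13 − 25) = 16.8 kt.
Corrected V ≈ 85.3 kt → 85 kt.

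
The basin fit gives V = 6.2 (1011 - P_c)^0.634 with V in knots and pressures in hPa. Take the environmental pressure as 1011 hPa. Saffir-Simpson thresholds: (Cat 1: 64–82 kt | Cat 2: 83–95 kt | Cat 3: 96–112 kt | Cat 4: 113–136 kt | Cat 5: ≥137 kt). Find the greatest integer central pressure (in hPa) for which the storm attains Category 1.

Category 1 begins at V = 64 kt.
Required ΔP = (64/6.2)^(1/0.634) = 10.323^1.577 ≈ 39.72 hPa.
P_c ≤ 1011 − 39.72 = 971.28, so the highest integer P_c is 971 hPa.

971 hPa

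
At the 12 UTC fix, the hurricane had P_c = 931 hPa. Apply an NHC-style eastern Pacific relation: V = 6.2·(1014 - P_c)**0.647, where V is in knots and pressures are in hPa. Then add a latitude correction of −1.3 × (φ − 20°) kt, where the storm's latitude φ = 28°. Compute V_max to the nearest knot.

ΔP = 1014 − 931 = 83 hPa.
83^0.647 ≈ 17.444.
V ≈ 6.2 × 17.444 ≈ 108.2 kt.
Latitude correction: −1.3 × (28 − 20) = -10.4 kt.
Corrected V ≈ 97.8 kt → 98 kt.

98 kt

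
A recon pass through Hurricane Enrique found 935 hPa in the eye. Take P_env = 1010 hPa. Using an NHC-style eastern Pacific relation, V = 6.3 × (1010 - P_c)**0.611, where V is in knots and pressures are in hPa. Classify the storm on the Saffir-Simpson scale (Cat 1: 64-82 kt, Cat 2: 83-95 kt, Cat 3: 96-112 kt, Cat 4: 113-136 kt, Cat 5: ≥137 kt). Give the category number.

2

ΔP = 1010 − 935 = 75 hPa.
V ≈ 6.3 × 75^0.611 = 6.3 × 13.98 ≈ 88 kt.
88 kt falls in the Category 2 band.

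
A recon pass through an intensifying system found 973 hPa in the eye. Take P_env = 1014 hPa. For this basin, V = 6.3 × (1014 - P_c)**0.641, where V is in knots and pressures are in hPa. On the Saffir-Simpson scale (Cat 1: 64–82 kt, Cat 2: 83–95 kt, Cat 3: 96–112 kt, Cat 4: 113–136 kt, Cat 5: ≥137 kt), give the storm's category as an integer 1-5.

1

ΔP = 1014 − 973 = 41 hPa.
V ≈ 6.3 × 41^0.641 = 6.3 × 10.81 ≈ 68 kt.
68 kt falls in the Category 1 band.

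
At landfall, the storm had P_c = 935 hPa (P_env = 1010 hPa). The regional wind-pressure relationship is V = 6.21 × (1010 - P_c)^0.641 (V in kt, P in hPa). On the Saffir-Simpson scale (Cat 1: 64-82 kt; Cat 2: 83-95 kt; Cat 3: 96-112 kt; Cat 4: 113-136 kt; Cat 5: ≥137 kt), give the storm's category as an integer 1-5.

ΔP = 1010 − 935 = 75 hPa.
V ≈ 6.21 × 75^0.641 = 6.21 × 15.92 ≈ 99 kt.
99 kt falls in the Category 3 band.

3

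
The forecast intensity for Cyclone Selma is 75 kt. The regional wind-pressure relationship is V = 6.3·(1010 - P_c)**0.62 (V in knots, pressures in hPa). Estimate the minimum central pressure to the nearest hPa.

956 hPa

ΔP = (V / 6.3)^(1/0.62) = (75/6.3)^1.613.
75/6.3 = 11.905; 11.905^1.613 ≈ 54.33 hPa.
P_c = 1010 − 54.33 = 955.67 ≈ 956 hPa.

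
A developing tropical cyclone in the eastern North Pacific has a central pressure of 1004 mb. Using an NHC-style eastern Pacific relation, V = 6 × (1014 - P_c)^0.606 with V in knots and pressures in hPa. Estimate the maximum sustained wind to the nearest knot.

ΔP = 1014 − 1004 = 10 mb.
10^0.606 ≈ 4.036.
V ≈ 6 × 4.036 ≈ 24.2 kt.

24 kt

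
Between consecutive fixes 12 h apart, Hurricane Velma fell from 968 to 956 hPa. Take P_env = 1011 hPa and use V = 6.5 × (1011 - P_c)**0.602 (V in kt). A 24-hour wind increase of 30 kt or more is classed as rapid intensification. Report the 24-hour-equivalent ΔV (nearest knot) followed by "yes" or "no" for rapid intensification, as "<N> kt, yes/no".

20 kt, no

V₁: ΔP = 43, V ≈ 6.5 × 43^0.602 ≈ 62.55 kt.
V₂: ΔP = 55, V ≈ 6.5 × 55^0.602 ≈ 72.55 kt.
ΔV over 12 h = 10.00 kt → 24 h equivalent = 10.00 × 24/12 ≈ 20.00 kt.
20 kt < 30 kt ⇒ not rapid intensification.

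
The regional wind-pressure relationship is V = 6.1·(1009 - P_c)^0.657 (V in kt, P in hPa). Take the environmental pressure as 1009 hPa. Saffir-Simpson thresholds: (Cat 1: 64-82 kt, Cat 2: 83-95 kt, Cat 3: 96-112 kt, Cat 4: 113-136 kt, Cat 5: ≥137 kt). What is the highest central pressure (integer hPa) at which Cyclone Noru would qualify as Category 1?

Category 1 begins at V = 64 kt.
Required ΔP = (64/6.1)^(1/0.657) = 10.492^1.522 ≈ 35.79 hPa.
P_c ≤ 1009 − 35.79 = 973.21, so the highest integer P_c is 973 hPa.

973 hPa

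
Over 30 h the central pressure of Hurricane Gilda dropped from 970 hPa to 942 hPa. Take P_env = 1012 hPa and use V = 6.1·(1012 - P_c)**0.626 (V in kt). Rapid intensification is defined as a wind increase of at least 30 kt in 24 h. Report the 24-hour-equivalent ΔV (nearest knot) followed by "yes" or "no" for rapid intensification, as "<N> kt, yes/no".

19 kt, no

V₁: ΔP = 42, V ≈ 6.1 × 42^0.626 ≈ 63.31 kt.
V₂: ΔP = 70, V ≈ 6.1 × 70^0.626 ≈ 87.17 kt.
ΔV over 30 h = 23.86 kt → 24 h equivalent = 23.86 × 24/30 ≈ 19.09 kt.
19 kt < 30 kt ⇒ not rapid intensification.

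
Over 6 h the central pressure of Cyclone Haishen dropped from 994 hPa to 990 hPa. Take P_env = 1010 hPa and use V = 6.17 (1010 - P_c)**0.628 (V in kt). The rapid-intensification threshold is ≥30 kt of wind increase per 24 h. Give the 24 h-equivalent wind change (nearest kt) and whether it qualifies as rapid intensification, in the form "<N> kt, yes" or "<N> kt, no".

V₁: ΔP = 16, V ≈ 6.17 × 16^0.628 ≈ 35.19 kt.
V₂: ΔP = 20, V ≈ 6.17 × 20^0.628 ≈ 40.49 kt.
ΔV over 6 h = 5.30 kt → 24 h equivalent = 5.30 × 24/6 ≈ 21.20 kt.
21 kt < 30 kt ⇒ not rapid intensification.

21 kt, no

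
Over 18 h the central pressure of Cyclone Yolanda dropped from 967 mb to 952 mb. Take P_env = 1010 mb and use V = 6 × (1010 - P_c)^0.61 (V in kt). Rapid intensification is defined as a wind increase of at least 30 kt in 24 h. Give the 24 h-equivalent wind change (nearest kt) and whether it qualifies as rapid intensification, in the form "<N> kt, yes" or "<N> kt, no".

16 kt, no

V₁: ΔP = 43, V ≈ 6 × 43^0.61 ≈ 59.51 kt.
V₂: ΔP = 58, V ≈ 6 × 58^0.61 ≈ 71.42 kt.
ΔV over 18 h = 11.91 kt → 24 h equivalent = 11.91 × 24/18 ≈ 15.88 kt.
16 kt < 30 kt ⇒ not rapid intensification.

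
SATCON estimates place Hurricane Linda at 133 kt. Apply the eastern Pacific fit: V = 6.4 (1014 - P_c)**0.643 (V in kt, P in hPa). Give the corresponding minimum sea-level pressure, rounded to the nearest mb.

ΔP = (V / 6.4)^(1/0.643) = (133/6.4)^1.555.
133/6.4 = 20.781; 20.781^1.555 ≈ 112.01 mb.
P_c = 1014 − 112.01 = 901.99 ≈ 902 mb.

902 mb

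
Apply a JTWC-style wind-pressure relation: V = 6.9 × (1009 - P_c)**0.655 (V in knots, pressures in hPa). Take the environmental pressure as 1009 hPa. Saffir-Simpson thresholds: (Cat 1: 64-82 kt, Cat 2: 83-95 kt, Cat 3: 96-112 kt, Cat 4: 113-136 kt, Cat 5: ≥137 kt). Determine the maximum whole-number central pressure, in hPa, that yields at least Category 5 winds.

913 hPa

Category 5 begins at V = 137 kt.
Required ΔP = (137/6.9)^(1/0.655) = 19.855^1.527 ≈ 95.83 hPa.
P_c ≤ 1009 − 95.83 = 913.17, so the highest integer P_c is 913 hPa.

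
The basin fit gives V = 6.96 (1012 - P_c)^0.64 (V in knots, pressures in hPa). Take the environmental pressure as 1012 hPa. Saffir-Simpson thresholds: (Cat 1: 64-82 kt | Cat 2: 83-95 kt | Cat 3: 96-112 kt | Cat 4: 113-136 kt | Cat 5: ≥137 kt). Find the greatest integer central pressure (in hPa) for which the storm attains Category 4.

934 hPa

Category 4 begins at V = 113 kt.
Required ΔP = (113/6.96)^(1/0.64) = 16.236^1.562 ≈ 77.87 hPa.
P_c ≤ 1012 − 77.87 = 934.13, so the highest integer P_c is 934 hPa.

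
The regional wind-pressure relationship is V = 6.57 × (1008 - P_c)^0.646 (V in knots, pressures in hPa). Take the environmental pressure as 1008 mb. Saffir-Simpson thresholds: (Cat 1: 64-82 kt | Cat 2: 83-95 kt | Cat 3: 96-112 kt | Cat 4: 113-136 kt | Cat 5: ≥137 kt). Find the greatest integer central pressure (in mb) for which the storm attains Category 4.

926 mb

Category 4 begins at V = 113 kt.
Required ΔP = (113/6.57)^(1/0.646) = 17.199^1.548 ≈ 81.76 mb.
P_c ≤ 1008 − 81.76 = 926.24, so the highest integer P_c is 926 mb.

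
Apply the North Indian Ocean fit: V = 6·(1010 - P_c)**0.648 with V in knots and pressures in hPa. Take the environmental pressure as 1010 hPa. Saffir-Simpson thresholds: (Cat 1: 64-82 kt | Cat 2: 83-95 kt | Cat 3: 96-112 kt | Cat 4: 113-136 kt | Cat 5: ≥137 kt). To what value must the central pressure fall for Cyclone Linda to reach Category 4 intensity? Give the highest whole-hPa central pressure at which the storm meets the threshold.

Category 4 begins at V = 113 kt.
Required ΔP = (113/6)^(1/0.648) = 18.833^1.543 ≈ 92.79 hPa.
P_c ≤ 1010 − 92.79 = 917.21, so the highest integer P_c is 917 hPa.

917 hPa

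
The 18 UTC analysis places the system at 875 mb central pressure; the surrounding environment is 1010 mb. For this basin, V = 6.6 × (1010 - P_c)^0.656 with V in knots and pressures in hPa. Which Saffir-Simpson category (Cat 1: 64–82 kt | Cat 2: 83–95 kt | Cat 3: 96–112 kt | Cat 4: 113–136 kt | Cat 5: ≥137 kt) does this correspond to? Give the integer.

ΔP = 1010 − 875 = 135 mb.
V ≈ 6.6 × 135^0.656 = 6.6 × 24.97 ≈ 165 kt.
165 kt falls in the Category 5 band.

5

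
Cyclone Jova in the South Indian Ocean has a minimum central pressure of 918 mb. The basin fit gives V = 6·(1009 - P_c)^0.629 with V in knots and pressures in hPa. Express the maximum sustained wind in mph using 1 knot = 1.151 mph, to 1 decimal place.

ΔP = 1009 − 918 = 91 mb.
V ≈ 6 × 91^0.629 = 6 × 17.070 ≈ 102.421 kt.
102.421 × 1.151 ≈ 117.89 mph → 117.9 mph.

117.9 mph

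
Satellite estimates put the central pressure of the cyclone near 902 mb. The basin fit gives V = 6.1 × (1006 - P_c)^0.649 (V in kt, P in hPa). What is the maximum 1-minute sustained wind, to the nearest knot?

124 kt

ΔP = 1006 − 902 = 104 mb.
104^0.649 ≈ 20.373.
V ≈ 6.1 × 20.373 ≈ 124.3 kt.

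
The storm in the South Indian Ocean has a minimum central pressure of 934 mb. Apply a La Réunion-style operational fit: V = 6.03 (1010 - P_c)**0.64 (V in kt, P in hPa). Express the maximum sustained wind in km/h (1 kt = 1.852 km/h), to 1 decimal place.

178.5 km/h

ΔP = 1010 − 934 = 76 mb.
V ≈ 6.03 × 76^0.64 = 6.03 × 15.985 ≈ 96.391 kt.
96.391 × 1.852 ≈ 178.52 km/h → 178.5 km/h.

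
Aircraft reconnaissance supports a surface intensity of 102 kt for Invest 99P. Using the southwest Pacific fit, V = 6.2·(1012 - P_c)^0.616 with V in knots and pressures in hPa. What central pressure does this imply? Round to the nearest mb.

ΔP = (V / 6.2)^(1/0.616) = (102/6.2)^1.623.
102/6.2 = 16.452; 16.452^1.623 ≈ 94.27 mb.
P_c = 1012 − 94.27 = 917.73 ≈ 918 mb.

918 mb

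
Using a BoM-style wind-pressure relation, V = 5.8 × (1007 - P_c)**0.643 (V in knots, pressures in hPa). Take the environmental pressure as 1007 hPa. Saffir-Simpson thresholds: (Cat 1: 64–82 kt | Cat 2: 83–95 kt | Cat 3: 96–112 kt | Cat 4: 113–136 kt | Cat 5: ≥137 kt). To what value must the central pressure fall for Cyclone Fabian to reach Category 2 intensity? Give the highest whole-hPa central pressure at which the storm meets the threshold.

Category 2 begins at V = 83 kt.
Required ΔP = (83/5.8)^(1/0.643) = 14.310^1.555 ≈ 62.70 hPa.
P_c ≤ 1007 − 62.70 = 944.30, so the highest integer P_c is 944 hPa.

944 hPa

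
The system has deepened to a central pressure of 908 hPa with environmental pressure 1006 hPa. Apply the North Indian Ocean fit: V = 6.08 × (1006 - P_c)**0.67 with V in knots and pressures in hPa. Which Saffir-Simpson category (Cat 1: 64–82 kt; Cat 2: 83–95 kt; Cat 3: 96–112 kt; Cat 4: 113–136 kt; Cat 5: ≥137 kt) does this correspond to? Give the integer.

ΔP = 1006 − 908 = 98 hPa.
V ≈ 6.08 × 98^0.67 = 6.08 × 21.58 ≈ 131 kt.
131 kt falls in the Category 4 band.

4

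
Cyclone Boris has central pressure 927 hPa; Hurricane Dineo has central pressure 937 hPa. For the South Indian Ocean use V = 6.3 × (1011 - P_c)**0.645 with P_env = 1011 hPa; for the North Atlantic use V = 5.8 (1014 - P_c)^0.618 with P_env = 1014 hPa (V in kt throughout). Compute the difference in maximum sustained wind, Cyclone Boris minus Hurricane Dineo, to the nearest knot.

25 kt

Cyclone Boris: ΔP = 84; V ≈ 6.3 × 84^0.645 ≈ 109.77 kt.
Hurricane Dineo: ΔP = 77; V ≈ 5.8 × 77^0.618 ≈ 84.97 kt.
Difference ≈ 109.77 − 84.97 = 24.80 → 25 kt.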